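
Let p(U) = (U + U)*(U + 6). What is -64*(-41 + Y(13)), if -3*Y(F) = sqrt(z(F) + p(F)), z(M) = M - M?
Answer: 2624 + 64*sqrt(494)/3 ≈ 3098.2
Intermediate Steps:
z(M) = 0
p(U) = 2*U*(6 + U) (p(U) = (2*U)*(6 + U) = 2*U*(6 + U))
Y(F) = -sqrt(2)*sqrt(F*(6 + F))/3 (Y(F) = -sqrt(0 + 2*F*(6 + F))/3 = -sqrt(2)*sqrt(F*(6 + F))/3)
-64*(-41 + Y(13)) = -64*(-41 - sqrt(2)*sqrt(13*(6 + 13))/3) = -64*(-41 - sqrt(2)*sqrt(13*19)/3) = -64*(-41 - sqrt(2)*sqrt(247)/3) = -64*(-41 - sqrt(494)/3) = 2624 + 64*sqrt(494)/3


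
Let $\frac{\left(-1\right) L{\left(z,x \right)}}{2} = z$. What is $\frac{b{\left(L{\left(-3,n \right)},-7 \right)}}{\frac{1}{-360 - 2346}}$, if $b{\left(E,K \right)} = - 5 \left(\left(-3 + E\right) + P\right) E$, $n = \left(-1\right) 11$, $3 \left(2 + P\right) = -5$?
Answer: $-54120$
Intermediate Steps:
$P = - \frac{11}{3}$ ($P = -2 + \frac{1}{3} \left(-5\right) = -2 - \frac{5}{3} = - \frac{11}{3} \approx -3.6667$)
$n = -11$
$L{\left(z,x \right)} = - 2 z$
$b{\left(E,K \right)} = E \left(\frac{100}{3} - 5 E\right)$ ($b{\left(E,K \right)} = - 5 \left(\left(-3 + E\right) - \frac{11}{3}\right) E = - 5 \left(- \frac{20}{3} + E\right) E = \left(\frac{100}{3} - 5 E\right) E = E \left(\frac{100}{3} - 5 E\right)$)
$\frac{b{\left(L{\left(-3,n \right)},-7 \right)}}{\frac{1}{-360 - 2346}} = \frac{\frac{5}{3} \left(\left(-2\right) \left(-3\right)\right) \left(20 - 3 \left(\left(-2\right) \left(-3\right)\right)\right)}{\frac{1}{-360 - 2346}} = \frac{\frac{5}{3} \cdot 6 \left(20 - 18\right)}{\frac{1}{-2706}} = \frac{\frac{5}{3} \cdot 6 \left(20 - 18\right)}{- \frac{1}{2706}} = \frac{5}{3} \cdot 6 \cdot 2 \left(-2706\right) = 20 \left(-2706\right) = -54120$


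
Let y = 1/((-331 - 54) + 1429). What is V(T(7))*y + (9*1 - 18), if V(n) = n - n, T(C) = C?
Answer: -9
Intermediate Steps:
V(n) = 0
y = 1/1044 (y = 1/(-385 + 1429) = 1/1044 ≈ 0.00095785)
V(T(7))*y + (9*1 - 18) = 0*(1/1044) + (9*1 - 18) = 0 + (9 - 18) = 0 - 9 = -9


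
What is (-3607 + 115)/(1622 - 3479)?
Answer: 1164/619 ≈ 1.8805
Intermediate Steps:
(-3607 + 115)/(1622 - 3479) = -3492/(-1857) = -3492*(-1/1857) = 1164/619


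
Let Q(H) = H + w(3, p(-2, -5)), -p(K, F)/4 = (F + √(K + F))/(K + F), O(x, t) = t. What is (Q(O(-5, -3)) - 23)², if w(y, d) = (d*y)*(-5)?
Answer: -11276/49 - 14160*I*√7/49 ≈ -230.12 - 764.57*I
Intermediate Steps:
p(K, F) = -4*(F + √(F + K))/(F + K) (p(K, F) = -4*(F + √(K + F))/(K + F) = -4*(F + √(F + K))/(F + K))
w(y, d) = -5*d*y
Q(H) = H - 60*I*√7*(7 + 5*I*√7)/49 (Q(H) = H - 5*4*(-1*(-5) - 1*(-2) - 1*(-5)*√(-5 - 2))/(-5 - 2)^(3/2)*3 = H - 5*4*(5 + 2 - 1*(-5)*√(-7))/(-7)^(3/2)*3 = H - 5*4*(I*√7/49)*(5 + 2 - 1*(-5)*I*√7)*3 = H - 5*4*(I*√7/49)*(5 + 2 + 5*I*√7)*3 = H - 5*4*(I*√7/49)*(7 + 5*I*√7)*3 = H - 5*4*I*√7*(7 + 5*I*√7)/49*3 = H - 60*I*√7*(7 + 5*I*√7)/49)
(Q(O(-5, -3)) - 23)² = ((300/7 - 3 - 60*I*√7/7) - 23)² = ((279/7 - 60*I*√7/7) - 23)² = (118/7 - 60*I*√7/7)²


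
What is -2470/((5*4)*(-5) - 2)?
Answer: 1235/51 ≈ 24.216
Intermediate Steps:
-2470/((5*4)*(-5) - 2) = -2470/(20*(-5) - 2) = -2470/(-100 - 2) = -2470/(-102) = -1/102*(-2470) = 1235/51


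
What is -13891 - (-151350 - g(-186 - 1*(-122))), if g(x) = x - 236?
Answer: 137159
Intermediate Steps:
g(x) = -236 + x
-13891 - (-151350 - g(-186 - 1*(-122))) = -13891 - (-151350 - (-236 + (-186 - 1*(-122)))) = -13891 - (-151350 - (-236 + (-186 + 122))) = -13891 - (-151350 - (-236 - 64)) = -13891 - (-151350 - 1*(-300)) = -13891 - (-151350 + 300) = -13891 - 1*(-151050) = -13891 + 151050 = 137159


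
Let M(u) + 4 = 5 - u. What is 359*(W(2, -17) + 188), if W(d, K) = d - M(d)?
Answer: 68569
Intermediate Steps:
M(u) = 1 - u (M(u) = -4 + (5 - u) = 1 - u)
W(d, K) = -1 + 2*d (W(d, K) = d - (1 - d) = d + (-1 + d) = -1 + 2*d)
359*(W(2, -17) + 188) = 359*((-1 + 2*2) + 188) = 359*((-1 + 4) + 188) = 359*(3 + 188) = 359*191 = 68569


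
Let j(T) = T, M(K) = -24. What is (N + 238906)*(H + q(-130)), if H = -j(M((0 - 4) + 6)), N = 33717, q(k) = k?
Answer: -28898038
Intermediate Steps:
H = 24 (H = -1*(-24) = 24)
(N + 238906)*(H + q(-130)) = (33717 + 238906)*(24 - 130) = 272623*(-106) = -28898038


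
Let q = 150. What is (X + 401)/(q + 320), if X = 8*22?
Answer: 577/470 ≈ 1.2277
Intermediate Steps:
X = 176
(X + 401)/(q + 320) = (176 + 401)/(150 + 320) = 577/470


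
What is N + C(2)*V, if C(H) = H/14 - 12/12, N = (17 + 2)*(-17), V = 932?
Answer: -7853/7 ≈ -1121.9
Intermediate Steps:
N = -323 (N = 19*(-17) = -323)
C(H) = -1 + H/14 (C(H) = H*(1/14) - 12*1/12 = H/14 - 1 = -1 + H/14)
N + C(2)*V = -323 + (-1 + (1/14)*2)*932 = -323 + (-1 + ⅐)*932 = -323 - 6/7*932 = -323 - 5592/7 = -7853/7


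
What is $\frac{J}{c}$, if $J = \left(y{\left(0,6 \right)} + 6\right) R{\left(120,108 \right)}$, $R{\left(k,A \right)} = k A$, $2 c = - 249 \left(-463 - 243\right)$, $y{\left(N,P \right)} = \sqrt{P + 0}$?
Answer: $\frac{25920}{29299} + \frac{4320 \sqrt{6}}{29299} \approx 1.2458$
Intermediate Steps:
$y{\left(N,P \right)} = \sqrt{P}$
$c = 87897$ ($c = \frac{\left(-249\right) \left(-463 - 243\right)}{2} = \frac{\left(-249\right) \left(-706\right)}{2} = \frac{1}{2} \cdot 175794 = 87897$)
$R{\left(k,A \right)} = A k$
$J = 77760 + 12960 \sqrt{6}$ ($J = \left(\sqrt{6} + 6\right) 108 \cdot 120 = \left(6 + \sqrt{6}\right) 12960 = 77760 + 12960 \sqrt{6} \approx 1.0951 \cdot 10^{5}$)
$\frac{J}{c} = \frac{77760 + 12960 \sqrt{6}}{87897} = \left(77760 + 12960 \sqrt{6}\right) \frac{1}{87897} = \frac{25920}{29299} + \frac{4320 \sqrt{6}}{29299}$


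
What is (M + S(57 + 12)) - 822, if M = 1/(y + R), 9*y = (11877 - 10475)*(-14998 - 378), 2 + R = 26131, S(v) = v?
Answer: -16055459232/21321991 ≈ -753.00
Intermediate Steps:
R = 26129 (R = -2 + 26131 = 26129)
y = -21557152/9 (y = ((11877 - 10475)*(-14998 - 378))/9 = (1402*(-15376))/9 = (⅑)*(-21557152) = -21557152/9 ≈ -2.3952e+6)
M = -9/21321991 (M = 1/(-21557152/9 + 26129) = 1/(-21321991/9) = -9/21321991 ≈ -4.2210e-7)
(M + S(57 + 12)) - 822 = (-9/21321991 + (57 + 12)) - 822 = (-9/21321991 + 69) - 822 = 1471217370/21321991 - 822 = -16055459232/21321991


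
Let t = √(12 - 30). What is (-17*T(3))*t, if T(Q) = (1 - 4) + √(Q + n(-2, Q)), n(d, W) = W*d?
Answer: 51*√6 + 153*I*√2 ≈ 124.92 + 216.37*I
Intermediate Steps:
t = 3*I*√2 (t = √(-18) = 3*I*√2 ≈ 4.2426*I)
T(Q) = -3 + √(-Q) (T(Q) = (1 - 4) + √(Q + Q*(-2)) = -3 + √(Q - 2*Q) = -3 + √(-Q))
(-17*T(3))*t = (-17*(-3 + √(-1*3)))*(3*I*√2) = (-17*(-3 + √(-3)))*(3*I*√2) = (-17*(-3 + I*√3))*(3*I*√2) = (51 - 17*I*√3)*(3*I*√2) = 3*I*√2*(51 - 17*I*√3)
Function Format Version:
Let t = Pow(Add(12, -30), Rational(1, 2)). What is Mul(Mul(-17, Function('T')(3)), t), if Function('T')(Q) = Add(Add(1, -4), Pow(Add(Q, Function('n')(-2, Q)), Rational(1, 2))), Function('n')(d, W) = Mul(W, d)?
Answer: Add(Mul(51, Pow(6, Rational(1, 2))), Mul(153, I, Pow(2, Rational(1, 2)))) ≈ Add(124.92, Mul(216.37, I))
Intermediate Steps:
t = Mul(3, I, Pow(2, Rational(1, 2))) (t = Pow(-18, Rational(1, 2)) = Mul(3, I, Pow(2, Rational(1, 2))) ≈ Mul(4.2426, I))
Function('T')(Q) = Add(-3, Pow(Mul(-1, Q), Rational(1, 2))) (Function('T')(Q) = Add(Add(1, -4), Pow(Add(Q, Mul(Q, -2)), Rational(1, 2))) = Add(-3, Pow(Add(Q, Mul(-2, Q)), Rational(1, 2))) = Add(-3, Pow(Mul(-1, Q), Rational(1, 2))))
Mul(Mul(-17, Function('T')(3)), t) = Mul(Mul(-17, Add(-3, Pow(Mul(-1, 3), Rational(1, 2)))), Mul(3, I, Pow(2, Rational(1, 2)))) = Mul(Mul(-17, Add(-3, Pow(-3, Rational(1, 2)))), Mul(3, I, Pow(2, Rational(1, 2)))) = Mul(Mul(-17, Add(-3, Mul(I, Pow(3, Rational(1, 2))))), Mul(3, I, Pow(2, Rational(1, 2)))) = Mul(Add(51, Mul(-17, I, Pow(3, Rational(1, 2)))), Mul(3, I, Pow(2, Rational(1, 2)))) = Mul(3, I, Pow(2, Rational(1, 2)), Add(51, Mul(-17, I, Pow(3, Rational(1, 2)))))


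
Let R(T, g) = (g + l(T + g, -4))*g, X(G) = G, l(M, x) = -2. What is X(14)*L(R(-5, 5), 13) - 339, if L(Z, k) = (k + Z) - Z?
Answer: -157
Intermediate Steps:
R(T, g) = g*(-2 + g) (R(T, g) = (g - 2)*g = (-2 + g)*g = g*(-2 + g))
L(Z, k) = k (L(Z, k) = (Z + k) - Z = k)
X(14)*L(R(-5, 5), 13) - 339 = 14*13 - 339 = 182 - 339 = -157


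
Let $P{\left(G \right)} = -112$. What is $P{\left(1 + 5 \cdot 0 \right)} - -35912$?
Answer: $35800$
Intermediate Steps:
$P{\left(1 + 5 \cdot 0 \right)} - -35912 = -112 - -35912 = -112 + 35912 = 35800$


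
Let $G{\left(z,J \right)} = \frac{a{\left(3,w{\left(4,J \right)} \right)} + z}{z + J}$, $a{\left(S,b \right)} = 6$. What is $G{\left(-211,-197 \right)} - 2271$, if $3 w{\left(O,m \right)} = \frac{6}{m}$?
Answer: $- \frac{926363}{408} \approx -2270.5$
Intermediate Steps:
$w{\left(O,m \right)} = \frac{2}{m}$ ($w{\left(O,m \right)} = \frac{6 \frac{1}{m}}{3} = \frac{2}{m}$)
$G{\left(z,J \right)} = \frac{6 + z}{J + z}$ ($G{\left(z,J \right)} = \frac{6 + z}{z + J} = \frac{6 + z}{J + z}$)
$G{\left(-211,-197 \right)} - 2271 = \frac{6 - 211}{-197 - 211} - 2271 = \frac{1}{-408} \left(-205\right) - 2271 = \left(- \frac{1}{408}\right) \left(-205\right) - 2271 = \frac{205}{408} - 2271 = - \frac{926363}{408}$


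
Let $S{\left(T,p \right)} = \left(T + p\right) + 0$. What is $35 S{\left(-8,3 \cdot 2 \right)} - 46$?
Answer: $-116$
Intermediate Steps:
$S{\left(T,p \right)} = T + p$
$35 S{\left(-8,3 \cdot 2 \right)} - 46 = 35 \left(-8 + 3 \cdot 2\right) - 46 = 35 \left(-8 + 6\right) - 46 = 35 \left(-2\right) - 46 = -70 - 46 = -116$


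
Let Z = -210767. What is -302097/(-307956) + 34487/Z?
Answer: 17683866609/21635654084 ≈ 0.81735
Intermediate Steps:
-302097/(-307956) + 34487/Z = -302097/(-307956) + 34487/(-210767) = -302097*(-1/307956) + 34487*(-1/210767) = 100699/102652 - 34487/210767 = 17683866609/21635654084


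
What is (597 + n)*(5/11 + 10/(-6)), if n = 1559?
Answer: -7840/3 ≈ -2613.3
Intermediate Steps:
(597 + n)*(5/11 + 10/(-6)) = (597 + 1559)*(5/11 + 10/(-6)) = 2156*(5*(1/11) + 10*(-⅙)) = 2156*(5/11 - 5/3) = 2156*(-40/33) = -7840/3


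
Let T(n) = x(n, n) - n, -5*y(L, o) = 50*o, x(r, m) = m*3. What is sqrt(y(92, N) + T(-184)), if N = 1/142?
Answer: I*sqrt(1855443)/71 ≈ 19.185*I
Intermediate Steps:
x(r, m) = 3*m
N = 1/142 ≈ 0.0070423
y(L, o) = -10*o
T(n) = 2*n (T(n) = 3*n - n = 2*n)
sqrt(y(92, N) + T(-184)) = sqrt(-10*1/142 + 2*(-184)) = sqrt(-5/71 - 368) = sqrt(-26133/71) = I*sqrt(1855443)/71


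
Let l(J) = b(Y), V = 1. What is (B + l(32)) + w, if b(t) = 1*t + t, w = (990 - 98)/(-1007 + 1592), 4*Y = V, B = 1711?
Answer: 2004239/1170 ≈ 1713.0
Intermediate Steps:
Y = ¼ (Y = (¼)*1 = ¼ ≈ 0.25000)
w = 892/585 ≈ 1.5248
b(t) = 2*t (b(t) = t + t = 2*t)
l(J) = ½ (l(J) = 2*(¼) = ½)
(B + l(32)) + w = (1711 + ½) + 892/585 = 3423/2 + 892/585 = 2004239/1170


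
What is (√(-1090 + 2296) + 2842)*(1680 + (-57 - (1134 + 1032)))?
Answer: -1543206 - 1629*√134 ≈ -1.5621e+6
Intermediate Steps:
(√(-1090 + 2296) + 2842)*(1680 + (-57 - (1134 + 1032))) = (√1206 + 2842)*(1680 + (-57 - 1*2166)) = (3*√134 + 2842)*(1680 + (-57 - 2166)) = (2842 + 3*√134)*(1680 - 2223) = (2842 + 3*√134)*(-543) = -1543206 - 1629*√134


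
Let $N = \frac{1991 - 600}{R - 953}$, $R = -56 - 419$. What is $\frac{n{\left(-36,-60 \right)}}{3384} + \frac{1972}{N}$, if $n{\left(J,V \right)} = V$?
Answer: $- \frac{794123467}{392262} \approx -2024.5$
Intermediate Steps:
$R = -475$ ($R = -56 - 419 = -475$)
$N = - \frac{1391}{1428}$ ($N = \frac{1991 - 600}{-475 - 953} = \frac{1991 - 600}{-1428} = \left(1991 - 600\right) \left(- \frac{1}{1428}\right) = 1391 \left(- \frac{1}{1428}\right) = - \frac{1391}{1428} \approx -0.97409$)
$\frac{n{\left(-36,-60 \right)}}{3384} + \frac{1972}{N} = - \frac{60}{3384} + \frac{1972}{- \frac{1391}{1428}} = \left(-60\right) \frac{1}{3384} + 1972 \left(- \frac{1428}{1391}\right) = - \frac{5}{282} - \frac{2816016}{1391} = - \frac{794123467}{392262}$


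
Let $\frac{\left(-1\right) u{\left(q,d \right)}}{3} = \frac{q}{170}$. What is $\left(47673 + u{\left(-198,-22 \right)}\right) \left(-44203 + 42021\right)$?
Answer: $- \frac{8842559364}{85} \approx -1.0403 \cdot 10^{8}$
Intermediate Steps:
$u{\left(q,d \right)} = - \frac{3 q}{170}$ ($u{\left(q,d \right)} = - 3 \frac{q}{170} = - \frac{3 q}{170}$)
$\left(47673 + u{\left(-198,-22 \right)}\right) \left(-44203 + 42021\right) = \left(47673 - - \frac{297}{85}\right) \left(-44203 + 42021\right) = \left(47673 + \frac{297}{85}\right) \left(-2182\right) = \frac{4052502}{85} \left(-2182\right) = - \frac{8842559364}{85}$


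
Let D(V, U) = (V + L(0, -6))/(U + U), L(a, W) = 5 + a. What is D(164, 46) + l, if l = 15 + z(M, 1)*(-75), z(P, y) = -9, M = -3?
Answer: 63649/92 ≈ 691.84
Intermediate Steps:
D(V, U) = (5 + V)/(2*U) (D(V, U) = (V + (5 + 0))/(U + U) = (V + 5)/((2*U)) = (5 + V)*(1/(2*U)) = (5 + V)/(2*U))
l = 690 (l = 15 - 9*(-75) = 15 + 675 = 690)
D(164, 46) + l = (½)*(5 + 164)/46 + 690 = (½)*(1/46)*169 + 690 = 169/92 + 690 = 63649/92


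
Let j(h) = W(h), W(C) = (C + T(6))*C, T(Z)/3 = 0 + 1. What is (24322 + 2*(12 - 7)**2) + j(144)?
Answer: 45540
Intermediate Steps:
T(Z) = 3 (T(Z) = 3*(0 + 1) = 3*1 = 3)
W(C) = C*(3 + C) (W(C) = (C + 3)*C = (3 + C)*C = C*(3 + C))
j(h) = h*(3 + h)
(24322 + 2*(12 - 7)**2) + j(144) = (24322 + 2*(12 - 7)**2) + 144*(3 + 144) = (24322 + 2*5**2) + 144*147 = (24322 + 2*25) + 21168 = (24322 + 50) + 21168 = 24372 + 21168 = 45540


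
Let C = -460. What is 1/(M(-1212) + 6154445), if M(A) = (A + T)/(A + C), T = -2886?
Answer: 836/5145118069 ≈ 1.6248e-7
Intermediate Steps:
M(A) = (-2886 + A)/(-460 + A) (M(A) = (A - 2886)/(A - 460) = (-2886 + A)/(-460 + A))
1/(M(-1212) + 6154445) = 1/((-2886 - 1212)/(-460 - 1212) + 6154445) = 1/(-4098/(-1672) + 6154445) = 1/(-1/1672*(-4098) + 6154445) = 1/(2049/836 + 6154445) = 1/(5145118069/836) = 836/5145118069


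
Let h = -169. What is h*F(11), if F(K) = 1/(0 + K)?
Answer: -169/11 ≈ -15.364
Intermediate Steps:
F(K) = 1/K
h*F(11) = -169/11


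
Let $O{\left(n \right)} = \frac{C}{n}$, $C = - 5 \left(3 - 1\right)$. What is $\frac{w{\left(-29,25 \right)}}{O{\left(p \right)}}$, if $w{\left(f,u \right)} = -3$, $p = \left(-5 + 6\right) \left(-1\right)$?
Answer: $- \frac{3}{10} \approx -0.3$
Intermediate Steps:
$C = -10$ ($C = \left(-5\right) 2 = -10$)
$p = -1$ ($p = 1 \left(-1\right) = -1$)
$O{\left(n \right)} = - \frac{10}{n}$
$\frac{w{\left(-29,25 \right)}}{O{\left(p \right)}} = - \frac{3}{\left(-10\right) \frac{1}{-1}} = - \frac{3}{\left(-10\right) \left(-1\right)} = - \frac{3}{10}$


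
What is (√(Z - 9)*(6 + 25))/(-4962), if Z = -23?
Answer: -62*I*√2/2481 ≈ -0.035341*I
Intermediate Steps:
(√(Z - 9)*(6 + 25))/(-4962) = (√(-23 - 9)*(6 + 25))/(-4962) = (√(-32)*31)*(-1/4962) = ((4*I*√2)*31)*(-1/4962) = (124*I*√2)*(-1/4962) = -62*I*√2/2481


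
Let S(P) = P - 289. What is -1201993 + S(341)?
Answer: -1201941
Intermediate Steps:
S(P) = -289 + P
-1201993 + S(341) = -1201993 + (-289 + 341) = -1201993 + 52 = -1201941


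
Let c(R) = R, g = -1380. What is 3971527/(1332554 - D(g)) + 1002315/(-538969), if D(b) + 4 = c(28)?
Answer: 804915128713/718192361570 ≈ 1.1208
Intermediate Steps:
D(b) = 24 (D(b) = -4 + 28 = 24)
3971527/(1332554 - D(g)) + 1002315/(-538969) = 3971527/(1332554 - 1*24) + 1002315/(-538969) = 3971527/(1332554 - 24) + 1002315*(-1/538969) = 3971527/1332530 - 1002315/538969 = 804915128713/718192361570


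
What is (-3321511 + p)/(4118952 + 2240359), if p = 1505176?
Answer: -1816335/6359311 ≈ -0.28562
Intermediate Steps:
(-3321511 + p)/(4118952 + 2240359) = (-3321511 + 1505176)/(4118952 + 2240359) = -1816335/6359311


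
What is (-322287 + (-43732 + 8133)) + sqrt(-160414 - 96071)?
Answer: -357886 + I*sqrt(256485) ≈ -3.5789e+5 + 506.44*I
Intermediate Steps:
(-322287 + (-43732 + 8133)) + sqrt(-160414 - 96071) = (-322287 - 35599) + sqrt(-256485) = -357886 + I*sqrt(256485)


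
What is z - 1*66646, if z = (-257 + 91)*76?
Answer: -79262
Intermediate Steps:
z = -12616 (z = -166*76 = -12616)
z - 1*66646 = -12616 - 1*66646 = -12616 - 66646 = -79262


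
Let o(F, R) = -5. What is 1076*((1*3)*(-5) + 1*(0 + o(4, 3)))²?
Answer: 430400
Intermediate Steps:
1076*((1*3)*(-5) + 1*(0 + o(4, 3)))² = 1076*((1*3)*(-5) + 1*(0 - 5))² = 1076*(3*(-5) + 1*(-5))² = 1076*(-15 - 5)² = 1076*(-20)² = 1076*400 = 430400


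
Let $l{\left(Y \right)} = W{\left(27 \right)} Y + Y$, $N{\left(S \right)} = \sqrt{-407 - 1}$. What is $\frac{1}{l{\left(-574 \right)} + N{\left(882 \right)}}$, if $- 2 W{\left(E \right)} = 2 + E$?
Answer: $\frac{2583}{20015803} - \frac{2 i \sqrt{102}}{60047409} \approx 0.00012905 - 3.3638 \cdot 10^{-7} i$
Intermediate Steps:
$N{\left(S \right)} = 2 i \sqrt{102}$ ($N{\left(S \right)} = \sqrt{-408} = 2 i \sqrt{102}$)
$W{\left(E \right)} = -1 - \frac{E}{2}$ ($W{\left(E \right)} = - \frac{2 + E}{2} = -1 - \frac{E}{2}$)
$l{\left(Y \right)} = - \frac{27 Y}{2}$ ($l{\left(Y \right)} = \left(-1 - \frac{27}{2}\right) Y + Y = - \frac{29 Y}{2} + Y = - \frac{27 Y}{2}$)
$\frac{1}{l{\left(-574 \right)} + N{\left(882 \right)}} = \frac{1}{\left(- \frac{27}{2}\right) \left(-574\right) + 2 i \sqrt{102}} = \frac{1}{7749 + 2 i \sqrt{102}}$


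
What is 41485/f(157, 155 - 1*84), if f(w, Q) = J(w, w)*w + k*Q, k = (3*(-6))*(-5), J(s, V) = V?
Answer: 41485/31039 ≈ 1.3365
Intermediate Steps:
k = 90 (k = -18*(-5) = 90)
f(w, Q) = w² + 90*Q (f(w, Q) = w*w + 90*Q = w² + 90*Q)
41485/f(157, 155 - 1*84) = 41485/(157² + 90*(155 - 1*84)) = 41485/(24649 + 90*(155 - 84)) = 41485/(24649 + 90*71) = 41485/(24649 + 6390) = 41485/31039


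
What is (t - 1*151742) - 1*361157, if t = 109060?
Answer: -403839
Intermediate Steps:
(t - 1*151742) - 1*361157 = (109060 - 1*151742) - 1*361157 = (109060 - 151742) - 361157 = -42682 - 361157 = -403839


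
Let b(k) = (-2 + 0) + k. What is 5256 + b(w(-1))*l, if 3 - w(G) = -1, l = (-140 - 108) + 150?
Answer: 5060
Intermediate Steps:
l = -98 (l = -248 + 150 = -98)
w(G) = 4 (w(G) = 3 - 1*(-1) = 3 + 1 = 4)
b(k) = -2 + k
5256 + b(w(-1))*l = 5256 + (-2 + 4)*(-98) = 5256 + 2*(-98) = 5256 - 196 = 5060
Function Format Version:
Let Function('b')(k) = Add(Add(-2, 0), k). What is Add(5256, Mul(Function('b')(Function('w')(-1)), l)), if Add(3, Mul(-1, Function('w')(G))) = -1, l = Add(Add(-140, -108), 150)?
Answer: 5060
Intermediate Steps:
l = -98 (l = Add(-248, 150) = -98)
Function('w')(G) = 4 (Function('w')(G) = Add(3, Mul(-1, -1)) = Add(3, 1) = 4)
Function('b')(k) = Add(-2, k)
Add(5256, Mul(Function('b')(Function('w')(-1)), l)) = Add(5256, Mul(Add(-2, 4), -98)) = Add(5256, Mul(2, -98)) = Add(5256, -196) = 5060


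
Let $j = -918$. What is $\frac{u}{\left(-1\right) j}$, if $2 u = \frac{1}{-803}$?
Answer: $- \frac{1}{1474308} \approx -6.7828 \cdot 10^{-7}$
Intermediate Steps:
$u = - \frac{1}{1606}$ ($u = \frac{1}{2 \left(-803\right)} = \frac{1}{2} \left(- \frac{1}{803}\right) = - \frac{1}{1606} \approx -0.00062266$)
$\frac{u}{\left(-1\right) j} = - \frac{1}{1606 \left(\left(-1\right) \left(-918\right)\right)} = - \frac{1}{1606 \cdot 918} = \left(- \frac{1}{1606}\right) \frac{1}{918} = - \frac{1}{1474308}$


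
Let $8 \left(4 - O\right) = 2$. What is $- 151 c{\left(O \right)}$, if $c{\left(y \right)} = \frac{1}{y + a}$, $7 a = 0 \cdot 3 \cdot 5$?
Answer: $- \frac{604}{15} \approx -40.267$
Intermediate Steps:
$O = \frac{15}{4}$ ($O = 4 - \frac{1}{4} = \frac{15}{4} \approx 3.75$)
$a = 0$ ($a = \frac{0 \cdot 3 \cdot 5}{7} = \frac{0 \cdot 5}{7} = \frac{1}{7} \cdot 0 = 0$)
$c{\left(y \right)} = \frac{1}{y}$ ($c{\left(y \right)} = \frac{1}{y + 0} = \frac{1}{y}$)
$- 151 c{\left(O \right)} = - \frac{151}{\frac{15}{4}} = \left(-151\right) \frac{4}{15} = - \frac{604}{15}$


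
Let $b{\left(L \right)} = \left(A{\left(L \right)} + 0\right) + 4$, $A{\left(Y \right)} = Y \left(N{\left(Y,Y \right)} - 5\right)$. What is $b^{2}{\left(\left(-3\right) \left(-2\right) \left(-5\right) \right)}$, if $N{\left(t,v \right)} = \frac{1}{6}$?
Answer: $22201$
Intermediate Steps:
$N{\left(t,v \right)} = \frac{1}{6}$
$A{\left(Y \right)} = - \frac{29 Y}{6}$ ($A{\left(Y \right)} = Y \left(\frac{1}{6} - 5\right) = Y \left(- \frac{29}{6}\right) = - \frac{29 Y}{6}$)
$b{\left(L \right)} = 4 - \frac{29 L}{6}$ ($b{\left(L \right)} = \left(- \frac{29 L}{6} + 0\right) + 4 = - \frac{29 L}{6} + 4 = 4 - \frac{29 L}{6}$)
$b^{2}{\left(\left(-3\right) \left(-2\right) \left(-5\right) \right)} = \left(4 - \frac{29 \left(-3\right) \left(-2\right) \left(-5\right)}{6}\right)^{2} = \left(4 - \frac{29 \cdot 6 \left(-5\right)}{6}\right)^{2} = \left(4 - -145\right)^{2} = \left(4 + 145\right)^{2} = 149^{2} = 22201$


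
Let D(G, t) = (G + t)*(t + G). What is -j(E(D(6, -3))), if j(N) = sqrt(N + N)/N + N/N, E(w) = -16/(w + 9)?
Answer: -1 + 3*I/2 ≈ -1.0 + 1.5*I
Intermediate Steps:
D(G, t) = (G + t)**2 (D(G, t) = (G + t)*(G + t) = (G + t)**2)
E(w) = -16/(9 + w)
j(N) = 1 + sqrt(2)/sqrt(N) (j(N) = sqrt(2*N)/N + 1 = (sqrt(2)*sqrt(N))/N + 1 = sqrt(2)/sqrt(N) + 1 = 1 + sqrt(2)/sqrt(N))
-j(E(D(6, -3))) = -(1 + sqrt(2)/sqrt(-16/(9 + (6 - 3)**2))) = -(1 + sqrt(2)/sqrt(-16/(9 + 3**2))) = -(1 + sqrt(2)/sqrt(-16/(9 + 9))) = -(1 + sqrt(2)/sqrt(-16/18)) = -(1 + sqrt(2)/sqrt(-16*1/18)) = -(1 + sqrt(2)/sqrt(-8/9)) = -(1 + sqrt(2)*(-3*I*sqrt(2)/4)) = -(1 - 3*I/2) = -1 + 3*I/2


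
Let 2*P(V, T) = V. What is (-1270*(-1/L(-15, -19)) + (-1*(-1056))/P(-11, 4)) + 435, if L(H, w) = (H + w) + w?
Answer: 11609/53 ≈ 219.04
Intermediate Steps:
P(V, T) = V/2
L(H, w) = H + 2*w
(-1270*(-1/L(-15, -19)) + (-1*(-1056))/P(-11, 4)) + 435 = (-1270*(-1/(-15 + 2*(-19))) + (-1*(-1056))/(((½)*(-11)))) + 435 = (-1270*(-1/(-15 - 38)) + 1056/(-11/2)) + 435 = (-1270/((-1*(-53))) + 1056*(-2/11)) + 435 = (-1270/53 - 192) + 435 = -11446/53 + 435 = 11609/53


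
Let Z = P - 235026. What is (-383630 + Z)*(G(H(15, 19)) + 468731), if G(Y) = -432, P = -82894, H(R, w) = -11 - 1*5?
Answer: -328535163450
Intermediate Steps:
H(R, w) = -16 (H(R, w) = -11 - 5 = -16)
Z = -317920 (Z = -82894 - 235026 = -317920)
(-383630 + Z)*(G(H(15, 19)) + 468731) = (-383630 - 317920)*(-432 + 468731) = -701550*468299 = -328535163450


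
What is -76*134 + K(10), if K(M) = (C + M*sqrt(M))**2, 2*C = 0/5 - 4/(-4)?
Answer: -36735/4 + 10*sqrt(10) ≈ -9152.1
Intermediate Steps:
C = 1/2 (C = (0/5 - 4/(-4))/2 = (0*(1/5) - 4*(-1/4))/2 = (0 + 1)/2 = (1/2)*1 = 1/2 ≈ 0.50000)
K(M) = (1/2 + M**(3/2))**2 (K(M) = (1/2 + M*sqrt(M))**2 = (1/2 + M**(3/2))**2)
-76*134 + K(10) = -76*134 + (1 + 2*10**(3/2))**2/4 = -10184 + (1 + 2*(10*sqrt(10)))**2/4 = -10184 + (1 + 20*sqrt(10))**2/4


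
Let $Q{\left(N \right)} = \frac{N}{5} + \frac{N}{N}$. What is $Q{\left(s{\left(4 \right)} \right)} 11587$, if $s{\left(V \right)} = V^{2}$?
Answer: $\frac{243327}{5} \approx 48665.0$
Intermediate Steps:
$Q{\left(N \right)} = 1 + \frac{N}{5}$ ($Q{\left(N \right)} = N \frac{1}{5} + 1 = \frac{N}{5} + 1 = 1 + \frac{N}{5}$)
$Q{\left(s{\left(4 \right)} \right)} 11587 = \left(1 + \frac{4^{2}}{5}\right) 11587 = \left(1 + \frac{1}{5} \cdot 16\right) 11587 = \left(1 + \frac{16}{5}\right) 11587 = \frac{21}{5} \cdot 11587 = \frac{243327}{5}$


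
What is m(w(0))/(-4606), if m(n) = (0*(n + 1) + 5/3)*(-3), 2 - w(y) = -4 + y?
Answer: 5/4606 ≈ 0.0010855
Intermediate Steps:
w(y) = 6 - y (w(y) = 2 - (-4 + y) = 2 + (4 - y) = 6 - y)
m(n) = -5 (m(n) = (0*(1 + n) + 5*(⅓))*(-3) = (0 + 5/3)*(-3) = (5/3)*(-3) = -5)
m(w(0))/(-4606) = -5/(-4606) = -5*(-1/4606) = 5/4606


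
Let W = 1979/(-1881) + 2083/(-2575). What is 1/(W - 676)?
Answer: -4843575/3283270748 ≈ -0.0014752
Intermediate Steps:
W = -9014048/4843575 (W = 1979*(-1/1881) + 2083*(-1/2575) = -1979/1881 - 2083/2575 = -9014048/4843575 ≈ -1.8610)
1/(W - 676) = 1/(-9014048/4843575 - 676) = 1/(-3283270748/4843575) = -4843575/3283270748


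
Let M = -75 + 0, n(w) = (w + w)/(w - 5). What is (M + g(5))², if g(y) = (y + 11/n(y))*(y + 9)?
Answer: nan ≈ nan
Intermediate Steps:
n(w) = 2*w/(-5 + w) (n(w) = (2*w)/(-5 + w) = 2*w/(-5 + w))
M = -75
g(y) = (9 + y)*(y + 11*(-5 + y)/(2*y)) (g(y) = (y + 11/((2*y/(-5 + y))))*(y + 9) = (y + 11*((-5 + y)/(2*y)))*(9 + y) = (y + 11*(-5 + y)/(2*y))*(9 + y) = (9 + y)*(y + 11*(-5 + y)/(2*y)))
(M + g(5))² = (-75 + (22 + 5² - 495/2/5 + (29/2)*5))² = (-75 + (22 + 25 - 495/2*⅕ + 145/2))² = (-75 + (22 + 25 - 99/2 + 145/2))² = (-75 + 70)² = (-5)² = 25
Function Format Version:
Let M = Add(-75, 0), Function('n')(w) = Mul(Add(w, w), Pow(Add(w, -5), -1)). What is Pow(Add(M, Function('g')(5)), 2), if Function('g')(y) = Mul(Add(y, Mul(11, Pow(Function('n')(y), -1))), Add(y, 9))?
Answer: nan ≈ nan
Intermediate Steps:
Function('n')(w) = Mul(2, w, Pow(Add(-5, w), -1)) (Function('n')(w) = Mul(Mul(2, w), Pow(Add(-5, w), -1)) = Mul(2, w, Pow(Add(-5, w), -1)))
M = -75
Function('g')(y) = Mul(Add(9, y), Add(y, Mul(Rational(11, 2), Pow(y, -1), Add(-5, y)))) (Function('g')(y) = Mul(Add(y, Mul(11, Pow(Mul(2, y, Pow(Add(-5, y), -1)), -1))), Add(y, 9)) = Mul(Add(y, Mul(11, Mul(Rational(1, 2), Pow(y, -1), Add(-5, y)))), Add(9, y)) = Mul(Add(y, Mul(Rational(11, 2), Pow(y, -1), Add(-5, y))), Add(9, y)) = Mul(Add(9, y), Add(y, Mul(Rational(11, 2), Pow(y, -1), Add(-5, y)))))
Pow(Add(M, Function('g')(5)), 2) = Pow(Add(-75, Add(22, Pow(5, 2), Mul(Rational(-495, 2), Pow(5, -1)), Mul(Rational(29, 2), 5))), 2) = Pow(Add(-75, Add(22, 25, Mul(Rational(-495, 2), Rational(1, 5)), Rational(145, 2))), 2) = Pow(Add(-75, Add(22, 25, Rational(-99, 2), Rational(145, 2))), 2) = Pow(Add(-75, 70), 2) = Pow(-5, 2) = 25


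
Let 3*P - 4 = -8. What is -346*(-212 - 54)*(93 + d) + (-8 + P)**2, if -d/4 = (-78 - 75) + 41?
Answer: 448124068/9 ≈ 4.9792e+7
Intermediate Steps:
P = -4/3 (P = 4/3 + (1/3)*(-8) = 4/3 - 8/3 = -4/3 ≈ -1.3333)
d = 448 (d = -4*((-78 - 75) + 41) = -4*(-153 + 41) = -4*(-112) = 448)
-346*(-212 - 54)*(93 + d) + (-8 + P)**2 = -346*(-212 - 54)*(93 + 448) + (-8 - 4/3)**2 = -(-92036)*541 + (-28/3)**2 = -346*(-143906) + 784/9 = 49791476 + 784/9 = 448124068/9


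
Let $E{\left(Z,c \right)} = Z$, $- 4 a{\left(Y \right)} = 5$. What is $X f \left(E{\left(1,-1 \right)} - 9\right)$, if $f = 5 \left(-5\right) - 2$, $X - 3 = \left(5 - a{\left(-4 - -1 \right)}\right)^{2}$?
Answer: $\frac{18171}{2} \approx 9085.5$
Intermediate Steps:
$a{\left(Y \right)} = - \frac{5}{4}$ ($a{\left(Y \right)} = \left(- \frac{1}{4}\right) 5 = - \frac{5}{4}$)
$X = \frac{673}{16}$ ($X = 3 + \left(5 - - \frac{5}{4}\right)^{2} = 3 + \left(5 + \frac{5}{4}\right)^{2} = 3 + \left(\frac{25}{4}\right)^{2} = 3 + \frac{625}{16} = \frac{673}{16} \approx 42.063$)
$f = -27$ ($f = -25 - 2 = -27$)
$X f \left(E{\left(1,-1 \right)} - 9\right) = \frac{673 \left(- 27 \left(1 - 9\right)\right)}{16} = \frac{673 \left(\left(-27\right) \left(-8\right)\right)}{16} = \frac{673}{16} \cdot 216 = \frac{18171}{2}$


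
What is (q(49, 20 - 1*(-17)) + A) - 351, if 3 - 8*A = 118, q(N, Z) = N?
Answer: -2531/8 ≈ -316.38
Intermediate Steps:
A = -115/8 (A = 3/8 - ⅛*118 = 3/8 - 59/4 = -115/8 ≈ -14.375)
(q(49, 20 - 1*(-17)) + A) - 351 = (49 - 115/8) - 351 = 277/8 - 351 = -2531/8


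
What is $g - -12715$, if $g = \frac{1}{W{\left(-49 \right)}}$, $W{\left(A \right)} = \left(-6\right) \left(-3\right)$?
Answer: $\frac{228871}{18} \approx 12715.0$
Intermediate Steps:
$W{\left(A \right)} = 18$
$g = \frac{1}{18} \approx 0.055556$
$g - -12715 = \frac{1}{18} - -12715 = \frac{1}{18} + 12715 = \frac{228871}{18}$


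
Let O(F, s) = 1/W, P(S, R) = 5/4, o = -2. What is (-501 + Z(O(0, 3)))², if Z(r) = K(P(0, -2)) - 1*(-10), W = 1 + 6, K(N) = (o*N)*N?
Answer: 15626209/64 ≈ 2.4416e+5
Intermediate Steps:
P(S, R) = 5/4 (P(S, R) = 5*(¼) = 5/4)
K(N) = -2*N² (K(N) = (-2*N)*N = -2*N²)
W = 7
O(F, s) = ⅐ (O(F, s) = 1/7 = ⅐)
Z(r) = 55/8 (Z(r) = -2*(5/4)² - 1*(-10) = -2*25/16 + 10 = -25/8 + 10 = 55/8)
(-501 + Z(O(0, 3)))² = (-501 + 55/8)² = (-3953/8)² = 15626209/64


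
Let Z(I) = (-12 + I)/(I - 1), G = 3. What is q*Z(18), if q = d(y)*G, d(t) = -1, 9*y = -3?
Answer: -18/17 ≈ -1.0588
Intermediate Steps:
y = -⅓ (y = (⅑)*(-3) = -⅓ ≈ -0.33333)
Z(I) = (-12 + I)/(-1 + I)
q = -3 (q = -1*3 = -3)
q*Z(18) = -3*(-12 + 18)/(-1 + 18) = -3*6/17 = -18/17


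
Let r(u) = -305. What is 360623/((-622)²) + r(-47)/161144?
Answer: 14498558273/15586008824 ≈ 0.93023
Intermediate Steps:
360623/((-622)²) + r(-47)/161144 = 360623/((-622)²) - 305/161144 = 360623/386884 - 305*1/161144 = 360623*(1/386884) - 305/161144 = 360623/386884 - 305/161144 = 14498558273/15586008824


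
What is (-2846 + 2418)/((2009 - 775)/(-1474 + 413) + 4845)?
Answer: -454108/5139311 ≈ -0.088360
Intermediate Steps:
(-2846 + 2418)/((2009 - 775)/(-1474 + 413) + 4845) = -428/(1234/(-1061) + 4845) = -428/(1234*(-1/1061) + 4845) = -428/(-1234/1061 + 4845) = -428/5139311/1061 = -428*1061/5139311 = -454108/5139311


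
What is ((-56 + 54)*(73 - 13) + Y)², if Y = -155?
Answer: 75625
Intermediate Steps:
((-56 + 54)*(73 - 13) + Y)² = ((-56 + 54)*(73 - 13) - 155)² = (-2*60 - 155)² = (-120 - 155)² = (-275)² = 75625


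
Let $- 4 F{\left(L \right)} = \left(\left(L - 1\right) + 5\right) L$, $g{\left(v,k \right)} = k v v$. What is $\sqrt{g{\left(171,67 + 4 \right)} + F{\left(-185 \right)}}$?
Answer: $\frac{\sqrt{8270959}}{2} \approx 1438.0$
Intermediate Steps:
$g{\left(v,k \right)} = k v^{2}$
$F{\left(L \right)} = - \frac{L \left(4 + L\right)}{4}$ ($F{\left(L \right)} = - \frac{\left(\left(L - 1\right) + 5\right) L}{4} = - \frac{\left(\left(-1 + L\right) + 5\right) L}{4} = - \frac{\left(4 + L\right) L}{4} = - \frac{L \left(4 + L\right)}{4}$)
$\sqrt{g{\left(171,67 + 4 \right)} + F{\left(-185 \right)}} = \sqrt{\left(67 + 4\right) 171^{2} - - \frac{185 \left(4 - 185\right)}{4}} = \sqrt{71 \cdot 29241 - \left(- \frac{185}{4}\right) \left(-181\right)} = \sqrt{2076111 - \frac{33485}{4}} = \sqrt{\frac{8270959}{4}} = \frac{\sqrt{8270959}}{2}$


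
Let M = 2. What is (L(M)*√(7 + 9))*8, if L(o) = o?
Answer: 64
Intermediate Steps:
(L(M)*√(7 + 9))*8 = (2*√(7 + 9))*8 = (2*√16)*8 = (2*4)*8 = 8*8 = 64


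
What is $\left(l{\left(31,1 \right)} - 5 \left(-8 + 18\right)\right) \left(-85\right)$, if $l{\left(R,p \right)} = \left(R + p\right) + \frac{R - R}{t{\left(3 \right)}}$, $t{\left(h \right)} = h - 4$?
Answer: $1530$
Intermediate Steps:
$t{\left(h \right)} = -4 + h$
$l{\left(R,p \right)} = R + p$ ($l{\left(R,p \right)} = \left(R + p\right) + \frac{R - R}{-4 + 3} = \left(R + p\right) + \frac{0}{-1} = \left(R + p\right) + 0 \left(-1\right) = \left(R + p\right) + 0 = R + p$)
$\left(l{\left(31,1 \right)} - 5 \left(-8 + 18\right)\right) \left(-85\right) = \left(\left(31 + 1\right) - 5 \left(-8 + 18\right)\right) \left(-85\right) = \left(32 - 50\right) \left(-85\right) = \left(-18\right) \left(-85\right) = 1530$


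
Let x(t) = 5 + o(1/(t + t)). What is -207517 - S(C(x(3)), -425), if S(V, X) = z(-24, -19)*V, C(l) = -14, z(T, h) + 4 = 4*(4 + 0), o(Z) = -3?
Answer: -207349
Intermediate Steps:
x(t) = 2 (x(t) = 5 - 3 = 2)
z(T, h) = 12 (z(T, h) = -4 + 4*(4 + 0) = -4 + 4*4 = -4 + 16 = 12)
S(V, X) = 12*V
-207517 - S(C(x(3)), -425) = -207517 - 12*(-14) = -207517 - 1*(-168) = -207517 + 168 = -207349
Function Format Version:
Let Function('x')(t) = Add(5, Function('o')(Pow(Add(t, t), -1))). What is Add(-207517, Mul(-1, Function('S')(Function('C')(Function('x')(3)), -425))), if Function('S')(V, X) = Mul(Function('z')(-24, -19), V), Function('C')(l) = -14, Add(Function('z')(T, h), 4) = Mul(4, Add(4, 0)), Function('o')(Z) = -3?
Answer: -207349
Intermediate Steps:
Function('x')(t) = 2 (Function('x')(t) = Add(5, -3) = 2)
Function('z')(T, h) = 12 (Function('z')(T, h) = Add(-4, Mul(4, Add(4, 0))) = Add(-4, Mul(4, 4)) = Add(-4, 16) = 12)
Function('S')(V, X) = Mul(12, V)
Add(-207517, Mul(-1, Function('S')(Function('C')(Function('x')(3)), -425))) = Add(-207517, Mul(-1, Mul(12, -14))) = Add(-207517, Mul(-1, -168)) = Add(-207517, 168) = -207349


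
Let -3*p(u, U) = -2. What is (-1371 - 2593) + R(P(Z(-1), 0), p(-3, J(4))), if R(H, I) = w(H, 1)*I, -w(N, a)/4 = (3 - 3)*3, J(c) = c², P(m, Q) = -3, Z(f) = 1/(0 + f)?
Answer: -3964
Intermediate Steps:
Z(f) = 1/f
w(N, a) = 0 (w(N, a) = -4*(3 - 3)*3 = -0*3 = -4*0 = 0)
p(u, U) = ⅔ (p(u, U) = -⅓*(-2) = ⅔)
R(H, I) = 0 (R(H, I) = 0*I = 0)
(-1371 - 2593) + R(P(Z(-1), 0), p(-3, J(4))) = (-1371 - 2593) + 0 = -3964 + 0 = -3964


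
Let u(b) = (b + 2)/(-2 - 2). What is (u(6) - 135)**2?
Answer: 18769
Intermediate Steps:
u(b) = -1/2 - b/4 (u(b) = (2 + b)/(-4) = (2 + b)*(-1/4) = -1/2 - b/4)
(u(6) - 135)**2 = ((-1/2 - 1/4*6) - 135)**2 = ((-1/2 - 3/2) - 135)**2 = (-2 - 135)**2 = (-137)**2 = 18769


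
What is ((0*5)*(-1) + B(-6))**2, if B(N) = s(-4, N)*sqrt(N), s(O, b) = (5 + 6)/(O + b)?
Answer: -363/50 ≈ -7.2600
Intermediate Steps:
s(O, b) = 11/(O + b)
B(N) = 11*sqrt(N)/(-4 + N) (B(N) = (11/(-4 + N))*sqrt(N) = 11*sqrt(N)/(-4 + N))
((0*5)*(-1) + B(-6))**2 = ((0*5)*(-1) + 11*sqrt(-6)/(-4 - 6))**2 = (0*(-1) + 11*(I*sqrt(6))/(-10))**2 = (0 + 11*(I*sqrt(6))*(-1/10))**2 = (0 - 11*I*sqrt(6)/10)**2 = (-11*I*sqrt(6)/10)**2 = -363/50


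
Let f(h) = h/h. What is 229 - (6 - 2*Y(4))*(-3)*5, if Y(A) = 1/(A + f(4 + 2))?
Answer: 313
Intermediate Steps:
f(h) = 1
Y(A) = 1/(1 + A) (Y(A) = 1/(A + 1) = 1/(1 + A))
229 - (6 - 2*Y(4))*(-3)*5 = 229 - (6 - 2/(1 + 4))*(-3)*5 = 229 - (6 - 2/5)*(-3)*5 = 229 - (6 - 2*⅕)*(-3)*5 = 229 - (6 - ⅖)*(-3)*5 = 229 - (28/5)*(-3)*5 = 229 - (-84)*5/5 = 229 - 1*(-84) = 229 + 84 = 313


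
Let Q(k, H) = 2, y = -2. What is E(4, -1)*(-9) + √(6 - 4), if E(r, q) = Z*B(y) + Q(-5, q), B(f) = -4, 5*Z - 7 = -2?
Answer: 18 + √2 ≈ 19.414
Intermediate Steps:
Z = 1 (Z = 7/5 + (⅕)*(-2) = 7/5 - ⅖ = 1)
E(r, q) = -2 (E(r, q) = 1*(-4) + 2 = -4 + 2 = -2)
E(4, -1)*(-9) + √(6 - 4) = -2*(-9) + √(6 - 4) = 18 + √2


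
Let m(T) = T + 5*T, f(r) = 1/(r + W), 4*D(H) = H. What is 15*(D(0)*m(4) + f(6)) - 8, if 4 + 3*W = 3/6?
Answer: -142/29 ≈ -4.8966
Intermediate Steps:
W = -7/6 (W = -4/3 + (3/6)/3 = -4/3 + (3*(⅙))/3 = -4/3 + (⅓)*(½) = -4/3 + ⅙ = -7/6 ≈ -1.1667)
D(H) = H/4
f(r) = 1/(-7/6 + r) (f(r) = 1/(r - 7/6) = 1/(-7/6 + r))
m(T) = 6*T
15*(D(0)*m(4) + f(6)) - 8 = 15*(((¼)*0)*(6*4) + 6/(-7 + 6*6)) - 8 = 15*(0*24 + 6/(-7 + 36)) - 8 = 15*(0 + 6/29) - 8 = 15*(6/29) - 8 = 90/29 - 8 = -142/29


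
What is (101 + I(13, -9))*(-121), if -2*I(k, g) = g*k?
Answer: -38599/2 ≈ -19300.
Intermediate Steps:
I(k, g) = -g*k/2
(101 + I(13, -9))*(-121) = (101 - ½*(-9)*13)*(-121) = (101 + 117/2)*(-121) = (319/2)*(-121) = -38599/2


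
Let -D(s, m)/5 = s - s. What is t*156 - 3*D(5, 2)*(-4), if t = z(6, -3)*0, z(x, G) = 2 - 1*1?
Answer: 0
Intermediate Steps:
z(x, G) = 1 (z(x, G) = 2 - 1 = 1)
D(s, m) = 0 (D(s, m) = -5*(s - s) = -5*0 = 0)
t = 0 (t = 1*0 = 0)
t*156 - 3*D(5, 2)*(-4) = 0*156 - 3*0*(-4) = 0 + 0*(-4) = 0 + 0 = 0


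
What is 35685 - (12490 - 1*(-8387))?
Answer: 14808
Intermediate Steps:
35685 - (12490 - 1*(-8387)) = 35685 - (12490 + 8387) = 35685 - 1*20877 = 35685 - 20877 = 14808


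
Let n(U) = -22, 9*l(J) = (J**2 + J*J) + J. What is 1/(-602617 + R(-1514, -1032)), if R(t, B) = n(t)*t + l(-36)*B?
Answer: -1/862397 ≈ -1.1596e-6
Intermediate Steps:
l(J) = J/9 + 2*J**2/9 (l(J) = ((J**2 + J*J) + J)/9 = ((J**2 + J**2) + J)/9 = (2*J**2 + J)/9 = (J + 2*J**2)/9 = J/9 + 2*J**2/9)
R(t, B) = -22*t + 284*B (R(t, B) = -22*t + ((1/9)*(-36)*(1 + 2*(-36)))*B = -22*t + ((1/9)*(-36)*(1 - 72))*B = -22*t + ((1/9)*(-36)*(-71))*B = -22*t + 284*B)
1/(-602617 + R(-1514, -1032)) = 1/(-602617 + (-22*(-1514) + 284*(-1032))) = 1/(-602617 + (33308 - 293088)) = 1/(-602617 - 259780) = 1/(-862397) = -1/862397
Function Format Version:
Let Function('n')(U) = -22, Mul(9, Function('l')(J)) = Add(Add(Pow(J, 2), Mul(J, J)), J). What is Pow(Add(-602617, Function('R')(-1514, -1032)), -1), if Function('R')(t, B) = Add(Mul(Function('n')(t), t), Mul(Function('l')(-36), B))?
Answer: Rational(-1, 862397) ≈ -1.1596e-6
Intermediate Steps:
Function('l')(J) = Add(Mul(Rational(1, 9), J), Mul(Rational(2, 9), Pow(J, 2))) (Function('l')(J) = Mul(Rational(1, 9), Add(Add(Pow(J, 2), Mul(J, J)), J)) = Mul(Rational(1, 9), Add(Add(Pow(J, 2), Pow(J, 2)), J)) = Mul(Rational(1, 9), Add(Mul(2, Pow(J, 2)), J)) = Mul(Rational(1, 9), Add(J, Mul(2, Pow(J, 2)))) = Add(Mul(Rational(1, 9), J), Mul(Rational(2, 9), Pow(J, 2))))
Function('R')(t, B) = Add(Mul(-22, t), Mul(284, B)) (Function('R')(t, B) = Add(Mul(-22, t), Mul(Mul(Rational(1, 9), -36, Add(1, Mul(2, -36))), B)) = Add(Mul(-22, t), Mul(Mul(Rational(1, 9), -36, Add(1, -72)), B)) = Add(Mul(-22, t), Mul(Mul(Rational(1, 9), -36, -71), B)) = Add(Mul(-22, t), Mul(284, B)))
Pow(Add(-602617, Function('R')(-1514, -1032)), -1) = Pow(Add(-602617, Add(Mul(-22, -1514), Mul(284, -1032))), -1) = Pow(Add(-602617, Add(33308, -293088)), -1) = Pow(Add(-602617, -259780), -1) = Pow(-862397, -1) = Rational(-1, 862397)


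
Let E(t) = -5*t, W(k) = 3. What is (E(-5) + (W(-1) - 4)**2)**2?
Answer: 676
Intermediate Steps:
(E(-5) + (W(-1) - 4)**2)**2 = (-5*(-5) + (3 - 4)**2)**2 = (25 + (-1)**2)**2 = (25 + 1)**2 = 26**2 = 676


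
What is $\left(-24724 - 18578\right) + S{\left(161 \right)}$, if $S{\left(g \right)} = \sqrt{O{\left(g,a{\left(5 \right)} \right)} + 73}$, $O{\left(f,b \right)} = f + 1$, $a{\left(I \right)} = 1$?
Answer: $-43302 + \sqrt{235} \approx -43287.0$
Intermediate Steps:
$O{\left(f,b \right)} = 1 + f$
$S{\left(g \right)} = \sqrt{74 + g}$ ($S{\left(g \right)} = \sqrt{\left(1 + g\right) + 73} = \sqrt{74 + g}$)
$\left(-24724 - 18578\right) + S{\left(161 \right)} = \left(-24724 - 18578\right) + \sqrt{74 + 161} = -43302 + \sqrt{235}$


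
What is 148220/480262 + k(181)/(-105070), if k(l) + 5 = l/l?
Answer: 3893849112/12615282085 ≈ 0.30866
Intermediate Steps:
k(l) = -4 (k(l) = -5 + l/l = -5 + 1 = -4)
148220/480262 + k(181)/(-105070) = 148220/480262 - 4/(-105070) = 148220*(1/480262) - 4*(-1/105070) = 74110/240131 + 2/52535 = 3893849112/12615282085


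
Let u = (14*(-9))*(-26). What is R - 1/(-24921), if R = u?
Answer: 81641197/24921 ≈ 3276.0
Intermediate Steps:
u = 3276 (u = -126*(-26) = 3276)
R = 3276
R - 1/(-24921) = 3276 - 1/(-24921) = 3276 - 1*(-1/24921) = 3276 + 1/24921 = 81641197/24921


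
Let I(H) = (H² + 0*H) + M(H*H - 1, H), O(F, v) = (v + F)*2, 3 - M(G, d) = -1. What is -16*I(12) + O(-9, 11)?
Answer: -2364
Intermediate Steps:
M(G, d) = 4 (M(G, d) = 3 - 1*(-1) = 3 + 1 = 4)
O(F, v) = 2*F + 2*v (O(F, v) = (F + v)*2 = 2*F + 2*v)
I(H) = 4 + H² (I(H) = (H² + 0*H) + 4 = (H² + 0) + 4 = H² + 4 = 4 + H²)
-16*I(12) + O(-9, 11) = -16*(4 + 12²) + (2*(-9) + 2*11) = -16*(4 + 144) + (-18 + 22) = -16*148 + 4 = -2368 + 4 = -2364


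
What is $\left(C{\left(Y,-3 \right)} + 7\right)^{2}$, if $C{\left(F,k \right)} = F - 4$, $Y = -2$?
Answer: $1$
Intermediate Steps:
$C{\left(F,k \right)} = -4 + F$
$\left(C{\left(Y,-3 \right)} + 7\right)^{2} = \left(\left(-4 - 2\right) + 7\right)^{2} = \left(-6 + 7\right)^{2} = 1^{2} = 1$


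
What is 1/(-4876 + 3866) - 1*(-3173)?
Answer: 3204729/1010 ≈ 3173.0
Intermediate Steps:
1/(-4876 + 3866) - 1*(-3173) = 1/(-1010) + 3173 = -1/1010 + 3173 = 3204729/1010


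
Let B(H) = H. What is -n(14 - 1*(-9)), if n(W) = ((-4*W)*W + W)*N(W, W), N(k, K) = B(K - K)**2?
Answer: 0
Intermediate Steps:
N(k, K) = 0 (N(k, K) = (K - K)**2 = 0**2 = 0)
n(W) = 0 (n(W) = ((-4*W)*W + W)*0 = (-4*W**2 + W)*0 = (W - 4*W**2)*0 = 0)
-n(14 - 1*(-9)) = -1*0 = 0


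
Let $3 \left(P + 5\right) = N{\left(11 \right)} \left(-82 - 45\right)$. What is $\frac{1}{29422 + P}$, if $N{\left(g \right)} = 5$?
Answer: $\frac{3}{87616} \approx 3.424 \cdot 10^{-5}$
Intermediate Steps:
$P = - \frac{650}{3}$ ($P = -5 + \frac{5 \left(-82 - 45\right)}{3} = -5 + \frac{5 \left(-127\right)}{3} = -5 + \frac{1}{3} \left(-635\right) = -5 - \frac{635}{3} = - \frac{650}{3} \approx -216.67$)
$\frac{1}{29422 + P} = \frac{1}{29422 - \frac{650}{3}} = \frac{1}{\frac{87616}{3}} = \frac{3}{87616}$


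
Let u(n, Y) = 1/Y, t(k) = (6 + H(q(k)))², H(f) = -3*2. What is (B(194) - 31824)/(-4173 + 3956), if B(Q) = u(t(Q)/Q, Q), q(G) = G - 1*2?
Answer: 6173855/42098 ≈ 146.65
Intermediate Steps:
q(G) = -2 + G (q(G) = G - 2 = -2 + G)
H(f) = -6
t(k) = 0 (t(k) = (6 - 6)² = 0² = 0)
B(Q) = 1/Q
(B(194) - 31824)/(-4173 + 3956) = (1/194 - 31824)/(-4173 + 3956) = (1/194 - 31824)/(-217) = -6173855/194*(-1/217) = 6173855/42098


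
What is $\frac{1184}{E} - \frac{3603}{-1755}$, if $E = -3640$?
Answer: $\frac{1415}{819} \approx 1.7277$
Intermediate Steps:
$\frac{1184}{E} - \frac{3603}{-1755} = \frac{1184}{-3640} - \frac{3603}{-1755} = 1184 \left(- \frac{1}{3640}\right) - - \frac{1201}{585} = - \frac{148}{455} + \frac{1201}{585} = \frac{1415}{819}$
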